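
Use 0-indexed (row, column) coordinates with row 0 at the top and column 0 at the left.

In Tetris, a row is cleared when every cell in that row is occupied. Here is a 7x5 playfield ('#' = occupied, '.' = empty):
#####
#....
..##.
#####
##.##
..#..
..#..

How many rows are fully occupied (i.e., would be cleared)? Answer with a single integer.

Answer: 2

Derivation:
Check each row:
  row 0: 0 empty cells -> FULL (clear)
  row 1: 4 empty cells -> not full
  row 2: 3 empty cells -> not full
  row 3: 0 empty cells -> FULL (clear)
  row 4: 1 empty cell -> not full
  row 5: 4 empty cells -> not full
  row 6: 4 empty cells -> not full
Total rows cleared: 2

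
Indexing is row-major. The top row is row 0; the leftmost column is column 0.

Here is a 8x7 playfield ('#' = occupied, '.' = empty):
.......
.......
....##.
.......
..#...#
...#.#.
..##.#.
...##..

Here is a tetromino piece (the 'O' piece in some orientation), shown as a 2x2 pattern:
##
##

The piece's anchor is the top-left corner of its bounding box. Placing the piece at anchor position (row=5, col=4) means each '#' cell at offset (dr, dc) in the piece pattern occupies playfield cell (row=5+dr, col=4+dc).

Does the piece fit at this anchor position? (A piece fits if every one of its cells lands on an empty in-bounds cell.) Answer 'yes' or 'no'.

Answer: no

Derivation:
Check each piece cell at anchor (5, 4):
  offset (0,0) -> (5,4): empty -> OK
  offset (0,1) -> (5,5): occupied ('#') -> FAIL
  offset (1,0) -> (6,4): empty -> OK
  offset (1,1) -> (6,5): occupied ('#') -> FAIL
All cells valid: no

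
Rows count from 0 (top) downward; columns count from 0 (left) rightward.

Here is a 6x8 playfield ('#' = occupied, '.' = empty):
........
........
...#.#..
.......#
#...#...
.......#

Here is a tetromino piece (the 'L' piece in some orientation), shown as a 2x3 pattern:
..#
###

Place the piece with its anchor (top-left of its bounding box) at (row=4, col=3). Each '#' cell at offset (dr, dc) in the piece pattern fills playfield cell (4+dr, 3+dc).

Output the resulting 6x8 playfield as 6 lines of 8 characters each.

Fill (4+0,3+2) = (4,5)
Fill (4+1,3+0) = (5,3)
Fill (4+1,3+1) = (5,4)
Fill (4+1,3+2) = (5,5)

Answer: ........
........
...#.#..
.......#
#...##..
...###.#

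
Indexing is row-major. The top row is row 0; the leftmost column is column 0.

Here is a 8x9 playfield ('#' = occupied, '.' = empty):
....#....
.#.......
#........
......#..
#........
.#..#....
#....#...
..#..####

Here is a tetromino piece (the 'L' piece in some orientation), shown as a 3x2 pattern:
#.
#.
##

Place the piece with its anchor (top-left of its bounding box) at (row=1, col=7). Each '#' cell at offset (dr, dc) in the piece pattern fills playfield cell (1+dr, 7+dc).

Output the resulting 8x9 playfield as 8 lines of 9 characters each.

Answer: ....#....
.#.....#.
#......#.
......###
#........
.#..#....
#....#...
..#..####

Derivation:
Fill (1+0,7+0) = (1,7)
Fill (1+1,7+0) = (2,7)
Fill (1+2,7+0) = (3,7)
Fill (1+2,7+1) = (3,8)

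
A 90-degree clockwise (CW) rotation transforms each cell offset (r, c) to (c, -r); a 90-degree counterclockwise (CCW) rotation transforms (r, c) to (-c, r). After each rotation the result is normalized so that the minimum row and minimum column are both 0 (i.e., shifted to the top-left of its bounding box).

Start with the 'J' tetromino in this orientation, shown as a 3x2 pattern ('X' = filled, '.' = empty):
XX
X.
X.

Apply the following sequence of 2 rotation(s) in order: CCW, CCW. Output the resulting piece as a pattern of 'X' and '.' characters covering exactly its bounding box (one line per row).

Start:
XX
X.
X.
After rotation 1 (CCW):
X..
XXX
After rotation 2 (CCW):
.X
.X
XX

Answer: .X
.X
XX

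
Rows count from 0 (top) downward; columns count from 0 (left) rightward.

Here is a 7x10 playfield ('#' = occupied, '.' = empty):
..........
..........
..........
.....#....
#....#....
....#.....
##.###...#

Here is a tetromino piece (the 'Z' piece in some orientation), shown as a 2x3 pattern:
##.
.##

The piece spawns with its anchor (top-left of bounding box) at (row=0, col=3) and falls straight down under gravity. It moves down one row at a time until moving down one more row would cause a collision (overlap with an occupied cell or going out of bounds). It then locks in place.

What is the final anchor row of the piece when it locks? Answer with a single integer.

Spawn at (row=0, col=3). Try each row:
  row 0: fits
  row 1: fits
  row 2: blocked -> lock at row 1

Answer: 1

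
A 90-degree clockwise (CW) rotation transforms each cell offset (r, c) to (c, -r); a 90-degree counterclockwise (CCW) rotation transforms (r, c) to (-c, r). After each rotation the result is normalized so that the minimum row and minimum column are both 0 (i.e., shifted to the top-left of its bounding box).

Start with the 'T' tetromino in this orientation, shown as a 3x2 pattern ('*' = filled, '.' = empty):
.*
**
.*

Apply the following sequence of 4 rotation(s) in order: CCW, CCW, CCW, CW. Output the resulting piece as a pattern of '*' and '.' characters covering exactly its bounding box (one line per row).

Answer: *.
**
*.

Derivation:
Start:
.*
**
.*
After rotation 1 (CCW):
***
.*.
After rotation 2 (CCW):
*.
**
*.
After rotation 3 (CCW):
.*.
***
After rotation 4 (CW):
*.
**
*.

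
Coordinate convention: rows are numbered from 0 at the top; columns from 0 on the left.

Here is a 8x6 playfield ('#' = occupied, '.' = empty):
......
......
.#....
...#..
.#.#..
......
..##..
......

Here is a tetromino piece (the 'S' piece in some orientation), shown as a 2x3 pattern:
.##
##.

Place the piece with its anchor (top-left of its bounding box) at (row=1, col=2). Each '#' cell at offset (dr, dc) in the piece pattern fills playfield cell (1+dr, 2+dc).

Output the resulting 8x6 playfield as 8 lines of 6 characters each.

Answer: ......
...##.
.###..
...#..
.#.#..
......
..##..
......

Derivation:
Fill (1+0,2+1) = (1,3)
Fill (1+0,2+2) = (1,4)
Fill (1+1,2+0) = (2,2)
Fill (1+1,2+1) = (2,3)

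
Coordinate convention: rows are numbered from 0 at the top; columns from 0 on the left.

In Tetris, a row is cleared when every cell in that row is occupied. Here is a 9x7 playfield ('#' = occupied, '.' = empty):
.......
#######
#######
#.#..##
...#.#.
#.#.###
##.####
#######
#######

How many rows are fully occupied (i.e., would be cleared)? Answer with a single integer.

Answer: 4

Derivation:
Check each row:
  row 0: 7 empty cells -> not full
  row 1: 0 empty cells -> FULL (clear)
  row 2: 0 empty cells -> FULL (clear)
  row 3: 3 empty cells -> not full
  row 4: 5 empty cells -> not full
  row 5: 2 empty cells -> not full
  row 6: 1 empty cell -> not full
  row 7: 0 empty cells -> FULL (clear)
  row 8: 0 empty cells -> FULL (clear)
Total rows cleared: 4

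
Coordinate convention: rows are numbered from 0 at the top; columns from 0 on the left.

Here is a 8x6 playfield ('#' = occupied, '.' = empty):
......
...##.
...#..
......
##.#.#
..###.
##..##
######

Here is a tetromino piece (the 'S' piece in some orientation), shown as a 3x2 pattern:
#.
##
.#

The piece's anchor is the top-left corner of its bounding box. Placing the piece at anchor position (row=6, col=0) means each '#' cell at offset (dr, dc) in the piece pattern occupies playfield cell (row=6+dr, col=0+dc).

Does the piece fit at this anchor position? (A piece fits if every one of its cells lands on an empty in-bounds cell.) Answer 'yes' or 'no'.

Answer: no

Derivation:
Check each piece cell at anchor (6, 0):
  offset (0,0) -> (6,0): occupied ('#') -> FAIL
  offset (1,0) -> (7,0): occupied ('#') -> FAIL
  offset (1,1) -> (7,1): occupied ('#') -> FAIL
  offset (2,1) -> (8,1): out of bounds -> FAIL
All cells valid: no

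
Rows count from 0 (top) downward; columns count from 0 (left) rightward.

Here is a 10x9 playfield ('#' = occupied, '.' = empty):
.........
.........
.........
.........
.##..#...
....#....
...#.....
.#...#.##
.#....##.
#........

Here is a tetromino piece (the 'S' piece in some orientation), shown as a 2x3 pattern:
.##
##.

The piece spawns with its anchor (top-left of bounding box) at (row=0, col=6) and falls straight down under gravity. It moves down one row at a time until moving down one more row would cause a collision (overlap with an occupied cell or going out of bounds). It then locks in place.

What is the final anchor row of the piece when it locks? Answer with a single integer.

Spawn at (row=0, col=6). Try each row:
  row 0: fits
  row 1: fits
  row 2: fits
  row 3: fits
  row 4: fits
  row 5: fits
  row 6: blocked -> lock at row 5

Answer: 5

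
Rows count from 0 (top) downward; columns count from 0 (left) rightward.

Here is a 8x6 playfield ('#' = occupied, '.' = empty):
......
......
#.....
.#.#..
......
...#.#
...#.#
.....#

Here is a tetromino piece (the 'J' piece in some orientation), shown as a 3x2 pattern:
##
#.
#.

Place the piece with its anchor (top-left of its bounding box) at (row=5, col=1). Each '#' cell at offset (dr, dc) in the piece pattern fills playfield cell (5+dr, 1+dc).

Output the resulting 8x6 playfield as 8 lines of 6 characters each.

Answer: ......
......
#.....
.#.#..
......
.###.#
.#.#.#
.#...#

Derivation:
Fill (5+0,1+0) = (5,1)
Fill (5+0,1+1) = (5,2)
Fill (5+1,1+0) = (6,1)
Fill (5+2,1+0) = (7,1)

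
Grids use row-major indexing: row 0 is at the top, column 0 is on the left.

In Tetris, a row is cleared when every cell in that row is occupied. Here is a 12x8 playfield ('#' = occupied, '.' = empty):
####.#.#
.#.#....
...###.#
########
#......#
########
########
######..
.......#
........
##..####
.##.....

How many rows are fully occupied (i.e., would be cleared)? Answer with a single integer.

Check each row:
  row 0: 2 empty cells -> not full
  row 1: 6 empty cells -> not full
  row 2: 4 empty cells -> not full
  row 3: 0 empty cells -> FULL (clear)
  row 4: 6 empty cells -> not full
  row 5: 0 empty cells -> FULL (clear)
  row 6: 0 empty cells -> FULL (clear)
  row 7: 2 empty cells -> not full
  row 8: 7 empty cells -> not full
  row 9: 8 empty cells -> not full
  row 10: 2 empty cells -> not full
  row 11: 6 empty cells -> not full
Total rows cleared: 3

Answer: 3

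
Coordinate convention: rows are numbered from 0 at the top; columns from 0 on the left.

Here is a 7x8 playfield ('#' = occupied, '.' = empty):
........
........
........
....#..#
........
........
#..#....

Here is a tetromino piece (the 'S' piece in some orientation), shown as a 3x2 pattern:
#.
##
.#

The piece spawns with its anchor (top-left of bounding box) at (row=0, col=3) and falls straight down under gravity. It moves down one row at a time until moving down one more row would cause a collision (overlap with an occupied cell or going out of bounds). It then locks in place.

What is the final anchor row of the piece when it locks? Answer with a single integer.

Answer: 0

Derivation:
Spawn at (row=0, col=3). Try each row:
  row 0: fits
  row 1: blocked -> lock at row 0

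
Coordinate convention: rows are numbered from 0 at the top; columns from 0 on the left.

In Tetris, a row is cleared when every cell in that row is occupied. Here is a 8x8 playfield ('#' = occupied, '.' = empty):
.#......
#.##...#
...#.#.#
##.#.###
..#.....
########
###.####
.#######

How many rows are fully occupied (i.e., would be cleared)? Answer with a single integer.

Check each row:
  row 0: 7 empty cells -> not full
  row 1: 4 empty cells -> not full
  row 2: 5 empty cells -> not full
  row 3: 2 empty cells -> not full
  row 4: 7 empty cells -> not full
  row 5: 0 empty cells -> FULL (clear)
  row 6: 1 empty cell -> not full
  row 7: 1 empty cell -> not full
Total rows cleared: 1

Answer: 1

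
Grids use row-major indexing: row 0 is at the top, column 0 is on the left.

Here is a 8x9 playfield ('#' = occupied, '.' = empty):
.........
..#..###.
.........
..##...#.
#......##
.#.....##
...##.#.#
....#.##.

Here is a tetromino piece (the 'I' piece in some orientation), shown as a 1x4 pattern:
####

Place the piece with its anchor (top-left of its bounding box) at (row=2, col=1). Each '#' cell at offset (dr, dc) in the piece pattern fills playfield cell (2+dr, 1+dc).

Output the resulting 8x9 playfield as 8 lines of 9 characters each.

Fill (2+0,1+0) = (2,1)
Fill (2+0,1+1) = (2,2)
Fill (2+0,1+2) = (2,3)
Fill (2+0,1+3) = (2,4)

Answer: .........
..#..###.
.####....
..##...#.
#......##
.#.....##
...##.#.#
....#.##.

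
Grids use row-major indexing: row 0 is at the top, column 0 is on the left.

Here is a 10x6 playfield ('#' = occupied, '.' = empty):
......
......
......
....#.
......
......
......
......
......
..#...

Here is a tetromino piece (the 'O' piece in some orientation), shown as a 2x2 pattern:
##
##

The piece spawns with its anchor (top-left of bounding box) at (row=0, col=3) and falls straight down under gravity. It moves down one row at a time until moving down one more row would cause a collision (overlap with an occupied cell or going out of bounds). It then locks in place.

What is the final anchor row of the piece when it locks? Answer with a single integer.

Spawn at (row=0, col=3). Try each row:
  row 0: fits
  row 1: fits
  row 2: blocked -> lock at row 1

Answer: 1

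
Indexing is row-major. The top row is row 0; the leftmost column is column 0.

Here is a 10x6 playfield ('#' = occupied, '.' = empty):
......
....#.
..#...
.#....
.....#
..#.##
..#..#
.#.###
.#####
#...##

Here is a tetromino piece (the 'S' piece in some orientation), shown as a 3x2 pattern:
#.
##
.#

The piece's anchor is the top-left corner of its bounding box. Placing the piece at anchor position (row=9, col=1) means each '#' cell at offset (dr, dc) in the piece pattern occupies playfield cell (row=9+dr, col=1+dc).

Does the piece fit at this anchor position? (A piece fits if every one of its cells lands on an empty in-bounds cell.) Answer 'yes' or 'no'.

Check each piece cell at anchor (9, 1):
  offset (0,0) -> (9,1): empty -> OK
  offset (1,0) -> (10,1): out of bounds -> FAIL
  offset (1,1) -> (10,2): out of bounds -> FAIL
  offset (2,1) -> (11,2): out of bounds -> FAIL
All cells valid: no

Answer: no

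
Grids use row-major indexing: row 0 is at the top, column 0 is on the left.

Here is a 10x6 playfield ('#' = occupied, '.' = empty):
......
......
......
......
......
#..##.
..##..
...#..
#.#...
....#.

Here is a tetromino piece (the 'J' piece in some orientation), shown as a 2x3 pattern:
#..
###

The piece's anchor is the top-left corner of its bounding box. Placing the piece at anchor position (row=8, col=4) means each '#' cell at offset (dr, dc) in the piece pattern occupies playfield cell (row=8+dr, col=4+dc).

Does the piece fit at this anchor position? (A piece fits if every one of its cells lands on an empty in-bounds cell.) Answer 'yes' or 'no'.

Check each piece cell at anchor (8, 4):
  offset (0,0) -> (8,4): empty -> OK
  offset (1,0) -> (9,4): occupied ('#') -> FAIL
  offset (1,1) -> (9,5): empty -> OK
  offset (1,2) -> (9,6): out of bounds -> FAIL
All cells valid: no

Answer: no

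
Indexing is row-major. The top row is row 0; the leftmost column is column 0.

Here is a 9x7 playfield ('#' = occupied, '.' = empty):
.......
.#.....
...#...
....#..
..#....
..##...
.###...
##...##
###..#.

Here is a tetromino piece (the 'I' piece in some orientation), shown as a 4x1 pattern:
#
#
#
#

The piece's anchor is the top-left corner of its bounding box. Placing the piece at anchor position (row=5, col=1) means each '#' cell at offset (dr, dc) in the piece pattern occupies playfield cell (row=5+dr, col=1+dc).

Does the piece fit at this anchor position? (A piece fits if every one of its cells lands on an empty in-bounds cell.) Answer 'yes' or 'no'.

Check each piece cell at anchor (5, 1):
  offset (0,0) -> (5,1): empty -> OK
  offset (1,0) -> (6,1): occupied ('#') -> FAIL
  offset (2,0) -> (7,1): occupied ('#') -> FAIL
  offset (3,0) -> (8,1): occupied ('#') -> FAIL
All cells valid: no

Answer: no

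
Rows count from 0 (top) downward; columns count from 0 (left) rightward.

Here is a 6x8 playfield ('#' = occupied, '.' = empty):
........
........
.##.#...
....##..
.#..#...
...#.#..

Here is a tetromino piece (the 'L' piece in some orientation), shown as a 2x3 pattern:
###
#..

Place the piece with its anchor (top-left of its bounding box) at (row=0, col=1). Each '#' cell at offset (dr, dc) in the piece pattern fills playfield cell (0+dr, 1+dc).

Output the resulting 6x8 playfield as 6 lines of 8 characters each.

Fill (0+0,1+0) = (0,1)
Fill (0+0,1+1) = (0,2)
Fill (0+0,1+2) = (0,3)
Fill (0+1,1+0) = (1,1)

Answer: .###....
.#......
.##.#...
....##..
.#..#...
...#.#..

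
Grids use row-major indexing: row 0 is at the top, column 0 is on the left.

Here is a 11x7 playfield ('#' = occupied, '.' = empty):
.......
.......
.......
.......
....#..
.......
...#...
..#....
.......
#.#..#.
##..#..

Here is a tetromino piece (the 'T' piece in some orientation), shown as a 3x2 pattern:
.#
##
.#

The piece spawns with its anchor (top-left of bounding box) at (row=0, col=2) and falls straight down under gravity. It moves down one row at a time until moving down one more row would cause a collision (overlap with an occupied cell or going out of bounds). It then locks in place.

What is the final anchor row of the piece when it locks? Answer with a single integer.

Spawn at (row=0, col=2). Try each row:
  row 0: fits
  row 1: fits
  row 2: fits
  row 3: fits
  row 4: blocked -> lock at row 3

Answer: 3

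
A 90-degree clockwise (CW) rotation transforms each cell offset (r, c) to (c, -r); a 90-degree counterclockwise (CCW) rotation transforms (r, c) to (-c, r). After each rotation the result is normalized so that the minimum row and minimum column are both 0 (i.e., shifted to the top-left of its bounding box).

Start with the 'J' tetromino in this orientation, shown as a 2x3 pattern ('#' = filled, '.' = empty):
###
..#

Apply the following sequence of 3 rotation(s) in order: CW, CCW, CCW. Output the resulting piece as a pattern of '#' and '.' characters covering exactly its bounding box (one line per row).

Start:
###
..#
After rotation 1 (CW):
.#
.#
##
After rotation 2 (CCW):
###
..#
After rotation 3 (CCW):
##
#.
#.

Answer: ##
#.
#.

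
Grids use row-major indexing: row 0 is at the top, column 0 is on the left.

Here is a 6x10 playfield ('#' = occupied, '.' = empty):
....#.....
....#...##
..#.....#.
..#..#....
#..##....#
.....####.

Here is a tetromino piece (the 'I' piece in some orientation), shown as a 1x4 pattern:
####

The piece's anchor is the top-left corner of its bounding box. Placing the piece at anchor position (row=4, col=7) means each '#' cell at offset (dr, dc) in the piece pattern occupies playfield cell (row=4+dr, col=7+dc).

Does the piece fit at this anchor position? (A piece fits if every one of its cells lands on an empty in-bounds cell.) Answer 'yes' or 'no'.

Answer: no

Derivation:
Check each piece cell at anchor (4, 7):
  offset (0,0) -> (4,7): empty -> OK
  offset (0,1) -> (4,8): empty -> OK
  offset (0,2) -> (4,9): occupied ('#') -> FAIL
  offset (0,3) -> (4,10): out of bounds -> FAIL
All cells valid: no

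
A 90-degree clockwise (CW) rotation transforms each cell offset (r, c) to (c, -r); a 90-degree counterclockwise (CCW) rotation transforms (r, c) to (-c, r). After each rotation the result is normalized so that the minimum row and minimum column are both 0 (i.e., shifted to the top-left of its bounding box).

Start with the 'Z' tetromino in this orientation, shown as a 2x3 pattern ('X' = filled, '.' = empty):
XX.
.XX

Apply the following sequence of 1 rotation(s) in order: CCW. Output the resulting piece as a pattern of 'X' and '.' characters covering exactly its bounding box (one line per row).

Answer: .X
XX
X.

Derivation:
Start:
XX.
.XX
After rotation 1 (CCW):
.X
XX
X.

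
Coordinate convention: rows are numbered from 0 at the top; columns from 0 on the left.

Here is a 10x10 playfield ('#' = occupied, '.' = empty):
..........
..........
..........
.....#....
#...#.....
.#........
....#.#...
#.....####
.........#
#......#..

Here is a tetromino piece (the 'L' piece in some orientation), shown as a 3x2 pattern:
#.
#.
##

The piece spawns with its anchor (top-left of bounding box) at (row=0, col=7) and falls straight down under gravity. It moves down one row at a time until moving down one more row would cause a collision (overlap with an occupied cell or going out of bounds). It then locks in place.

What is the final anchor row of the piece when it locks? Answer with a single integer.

Spawn at (row=0, col=7). Try each row:
  row 0: fits
  row 1: fits
  row 2: fits
  row 3: fits
  row 4: fits
  row 5: blocked -> lock at row 4

Answer: 4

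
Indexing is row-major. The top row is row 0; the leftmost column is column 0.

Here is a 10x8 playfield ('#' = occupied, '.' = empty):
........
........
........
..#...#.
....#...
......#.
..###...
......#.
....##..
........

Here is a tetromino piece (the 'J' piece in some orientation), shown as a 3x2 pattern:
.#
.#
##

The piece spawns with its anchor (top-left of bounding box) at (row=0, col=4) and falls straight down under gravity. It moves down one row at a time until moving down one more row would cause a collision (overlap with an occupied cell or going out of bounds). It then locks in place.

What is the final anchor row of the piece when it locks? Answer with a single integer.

Answer: 1

Derivation:
Spawn at (row=0, col=4). Try each row:
  row 0: fits
  row 1: fits
  row 2: blocked -> lock at row 1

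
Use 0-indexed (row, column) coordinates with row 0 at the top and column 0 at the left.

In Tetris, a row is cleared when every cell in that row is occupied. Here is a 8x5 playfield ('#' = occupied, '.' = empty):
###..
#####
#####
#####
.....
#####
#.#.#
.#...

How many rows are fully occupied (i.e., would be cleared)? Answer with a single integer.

Answer: 4

Derivation:
Check each row:
  row 0: 2 empty cells -> not full
  row 1: 0 empty cells -> FULL (clear)
  row 2: 0 empty cells -> FULL (clear)
  row 3: 0 empty cells -> FULL (clear)
  row 4: 5 empty cells -> not full
  row 5: 0 empty cells -> FULL (clear)
  row 6: 2 empty cells -> not full
  row 7: 4 empty cells -> not full
Total rows cleared: 4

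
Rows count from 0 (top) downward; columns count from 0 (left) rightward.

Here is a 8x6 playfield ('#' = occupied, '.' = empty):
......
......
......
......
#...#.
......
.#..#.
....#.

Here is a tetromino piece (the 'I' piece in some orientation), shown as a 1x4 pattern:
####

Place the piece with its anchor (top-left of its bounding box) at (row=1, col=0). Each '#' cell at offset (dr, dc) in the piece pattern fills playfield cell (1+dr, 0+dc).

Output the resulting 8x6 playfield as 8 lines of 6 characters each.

Answer: ......
####..
......
......
#...#.
......
.#..#.
....#.

Derivation:
Fill (1+0,0+0) = (1,0)
Fill (1+0,0+1) = (1,1)
Fill (1+0,0+2) = (1,2)
Fill (1+0,0+3) = (1,3)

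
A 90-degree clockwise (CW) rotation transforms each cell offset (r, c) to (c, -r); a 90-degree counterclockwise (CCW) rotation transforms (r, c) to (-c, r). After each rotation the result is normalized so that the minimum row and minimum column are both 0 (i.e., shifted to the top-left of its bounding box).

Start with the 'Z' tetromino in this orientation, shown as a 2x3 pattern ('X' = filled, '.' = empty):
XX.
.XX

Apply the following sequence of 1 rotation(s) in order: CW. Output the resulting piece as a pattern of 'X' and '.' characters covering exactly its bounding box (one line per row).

Start:
XX.
.XX
After rotation 1 (CW):
.X
XX
X.

Answer: .X
XX
X.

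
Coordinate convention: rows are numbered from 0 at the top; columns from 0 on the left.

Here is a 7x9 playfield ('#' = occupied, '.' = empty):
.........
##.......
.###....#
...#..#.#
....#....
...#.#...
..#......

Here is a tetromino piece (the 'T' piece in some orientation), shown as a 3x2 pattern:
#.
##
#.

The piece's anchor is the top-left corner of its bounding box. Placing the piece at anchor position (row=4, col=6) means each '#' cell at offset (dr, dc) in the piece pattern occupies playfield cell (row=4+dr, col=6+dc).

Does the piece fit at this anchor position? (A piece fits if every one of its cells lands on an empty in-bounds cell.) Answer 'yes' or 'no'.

Check each piece cell at anchor (4, 6):
  offset (0,0) -> (4,6): empty -> OK
  offset (1,0) -> (5,6): empty -> OK
  offset (1,1) -> (5,7): empty -> OK
  offset (2,0) -> (6,6): empty -> OK
All cells valid: yes

Answer: yes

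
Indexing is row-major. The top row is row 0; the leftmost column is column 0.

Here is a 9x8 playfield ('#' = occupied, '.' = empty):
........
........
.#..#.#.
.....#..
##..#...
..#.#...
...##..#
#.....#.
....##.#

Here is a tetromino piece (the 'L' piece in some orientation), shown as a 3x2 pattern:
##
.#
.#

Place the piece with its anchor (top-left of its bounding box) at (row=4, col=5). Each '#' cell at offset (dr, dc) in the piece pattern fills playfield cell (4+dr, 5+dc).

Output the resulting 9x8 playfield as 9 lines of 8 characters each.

Fill (4+0,5+0) = (4,5)
Fill (4+0,5+1) = (4,6)
Fill (4+1,5+1) = (5,6)
Fill (4+2,5+1) = (6,6)

Answer: ........
........
.#..#.#.
.....#..
##..###.
..#.#.#.
...##.##
#.....#.
....##.#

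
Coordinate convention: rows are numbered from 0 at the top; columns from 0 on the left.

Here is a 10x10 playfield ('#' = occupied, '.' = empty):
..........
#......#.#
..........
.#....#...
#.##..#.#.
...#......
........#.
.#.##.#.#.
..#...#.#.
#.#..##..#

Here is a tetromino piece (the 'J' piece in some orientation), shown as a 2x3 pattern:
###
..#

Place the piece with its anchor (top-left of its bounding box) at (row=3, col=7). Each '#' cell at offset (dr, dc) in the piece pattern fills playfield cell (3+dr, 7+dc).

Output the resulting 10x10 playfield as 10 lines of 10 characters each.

Answer: ..........
#......#.#
..........
.#....####
#.##..#.##
...#......
........#.
.#.##.#.#.
..#...#.#.
#.#..##..#

Derivation:
Fill (3+0,7+0) = (3,7)
Fill (3+0,7+1) = (3,8)
Fill (3+0,7+2) = (3,9)
Fill (3+1,7+2) = (4,9)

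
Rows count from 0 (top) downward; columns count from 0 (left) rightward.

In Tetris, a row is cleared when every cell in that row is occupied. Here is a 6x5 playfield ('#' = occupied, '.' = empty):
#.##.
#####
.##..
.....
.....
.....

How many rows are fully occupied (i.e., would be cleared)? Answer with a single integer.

Answer: 1

Derivation:
Check each row:
  row 0: 2 empty cells -> not full
  row 1: 0 empty cells -> FULL (clear)
  row 2: 3 empty cells -> not full
  row 3: 5 empty cells -> not full
  row 4: 5 empty cells -> not full
  row 5: 5 empty cells -> not full
Total rows cleared: 1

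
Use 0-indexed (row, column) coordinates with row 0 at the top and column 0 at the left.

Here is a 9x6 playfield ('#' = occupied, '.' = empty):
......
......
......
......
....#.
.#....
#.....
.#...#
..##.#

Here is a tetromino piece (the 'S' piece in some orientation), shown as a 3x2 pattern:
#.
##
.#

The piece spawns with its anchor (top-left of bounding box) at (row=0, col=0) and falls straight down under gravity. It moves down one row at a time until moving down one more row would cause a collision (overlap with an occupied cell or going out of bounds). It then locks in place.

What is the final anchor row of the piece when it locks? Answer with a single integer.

Answer: 2

Derivation:
Spawn at (row=0, col=0). Try each row:
  row 0: fits
  row 1: fits
  row 2: fits
  row 3: blocked -> lock at row 2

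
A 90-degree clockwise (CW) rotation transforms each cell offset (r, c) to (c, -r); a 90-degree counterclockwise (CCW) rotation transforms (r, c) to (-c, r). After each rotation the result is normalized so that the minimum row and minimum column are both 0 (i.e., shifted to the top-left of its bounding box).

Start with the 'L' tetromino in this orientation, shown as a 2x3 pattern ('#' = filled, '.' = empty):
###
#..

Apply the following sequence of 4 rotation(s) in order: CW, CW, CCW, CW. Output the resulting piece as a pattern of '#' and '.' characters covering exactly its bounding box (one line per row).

Start:
###
#..
After rotation 1 (CW):
##
.#
.#
After rotation 2 (CW):
..#
###
After rotation 3 (CCW):
##
.#
.#
After rotation 4 (CW):
..#
###

Answer: ..#
###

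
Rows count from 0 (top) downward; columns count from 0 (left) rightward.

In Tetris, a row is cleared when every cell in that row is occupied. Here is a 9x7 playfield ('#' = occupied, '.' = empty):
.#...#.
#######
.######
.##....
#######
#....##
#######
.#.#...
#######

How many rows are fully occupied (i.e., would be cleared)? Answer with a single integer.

Check each row:
  row 0: 5 empty cells -> not full
  row 1: 0 empty cells -> FULL (clear)
  row 2: 1 empty cell -> not full
  row 3: 5 empty cells -> not full
  row 4: 0 empty cells -> FULL (clear)
  row 5: 4 empty cells -> not full
  row 6: 0 empty cells -> FULL (clear)
  row 7: 5 empty cells -> not full
  row 8: 0 empty cells -> FULL (clear)
Total rows cleared: 4

Answer: 4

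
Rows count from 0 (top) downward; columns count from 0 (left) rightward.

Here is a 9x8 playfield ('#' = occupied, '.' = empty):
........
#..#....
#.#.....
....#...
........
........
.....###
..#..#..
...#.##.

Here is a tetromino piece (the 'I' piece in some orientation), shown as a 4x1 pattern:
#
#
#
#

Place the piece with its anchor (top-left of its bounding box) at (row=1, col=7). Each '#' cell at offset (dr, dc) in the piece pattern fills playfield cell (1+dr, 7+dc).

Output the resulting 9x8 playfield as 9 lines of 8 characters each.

Answer: ........
#..#...#
#.#....#
....#..#
.......#
........
.....###
..#..#..
...#.##.

Derivation:
Fill (1+0,7+0) = (1,7)
Fill (1+1,7+0) = (2,7)
Fill (1+2,7+0) = (3,7)
Fill (1+3,7+0) = (4,7)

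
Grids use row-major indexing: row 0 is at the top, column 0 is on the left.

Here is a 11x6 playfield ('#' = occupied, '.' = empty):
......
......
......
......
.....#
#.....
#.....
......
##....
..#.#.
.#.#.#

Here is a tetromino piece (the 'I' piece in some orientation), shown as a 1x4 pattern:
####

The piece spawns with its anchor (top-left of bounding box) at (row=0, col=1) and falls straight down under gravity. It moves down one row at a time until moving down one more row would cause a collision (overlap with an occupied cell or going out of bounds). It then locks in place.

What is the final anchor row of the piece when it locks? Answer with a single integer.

Spawn at (row=0, col=1). Try each row:
  row 0: fits
  row 1: fits
  row 2: fits
  row 3: fits
  row 4: fits
  row 5: fits
  row 6: fits
  row 7: fits
  row 8: blocked -> lock at row 7

Answer: 7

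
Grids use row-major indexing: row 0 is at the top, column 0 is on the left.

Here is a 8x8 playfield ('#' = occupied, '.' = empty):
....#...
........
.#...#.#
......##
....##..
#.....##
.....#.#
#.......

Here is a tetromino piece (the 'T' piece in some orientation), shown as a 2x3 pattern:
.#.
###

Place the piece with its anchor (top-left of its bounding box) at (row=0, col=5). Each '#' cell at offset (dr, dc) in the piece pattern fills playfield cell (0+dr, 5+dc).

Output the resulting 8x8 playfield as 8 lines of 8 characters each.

Fill (0+0,5+1) = (0,6)
Fill (0+1,5+0) = (1,5)
Fill (0+1,5+1) = (1,6)
Fill (0+1,5+2) = (1,7)

Answer: ....#.#.
.....###
.#...#.#
......##
....##..
#.....##
.....#.#
#.......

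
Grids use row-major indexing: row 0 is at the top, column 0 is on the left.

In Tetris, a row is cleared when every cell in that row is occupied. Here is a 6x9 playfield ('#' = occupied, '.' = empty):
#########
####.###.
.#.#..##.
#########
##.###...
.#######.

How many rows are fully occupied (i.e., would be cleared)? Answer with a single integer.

Answer: 2

Derivation:
Check each row:
  row 0: 0 empty cells -> FULL (clear)
  row 1: 2 empty cells -> not full
  row 2: 5 empty cells -> not full
  row 3: 0 empty cells -> FULL (clear)
  row 4: 4 empty cells -> not full
  row 5: 2 empty cells -> not full
Total rows cleared: 2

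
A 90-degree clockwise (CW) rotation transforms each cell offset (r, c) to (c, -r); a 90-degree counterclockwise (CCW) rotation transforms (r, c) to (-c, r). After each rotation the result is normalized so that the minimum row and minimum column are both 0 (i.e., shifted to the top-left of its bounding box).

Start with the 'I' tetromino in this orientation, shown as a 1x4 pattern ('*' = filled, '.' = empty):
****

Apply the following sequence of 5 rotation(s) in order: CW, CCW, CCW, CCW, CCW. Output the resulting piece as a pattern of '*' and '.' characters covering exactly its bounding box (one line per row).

Start:
****
After rotation 1 (CW):
*
*
*
*
After rotation 2 (CCW):
****
After rotation 3 (CCW):
*
*
*
*
After rotation 4 (CCW):
****
After rotation 5 (CCW):
*
*
*
*

Answer: *
*
*
*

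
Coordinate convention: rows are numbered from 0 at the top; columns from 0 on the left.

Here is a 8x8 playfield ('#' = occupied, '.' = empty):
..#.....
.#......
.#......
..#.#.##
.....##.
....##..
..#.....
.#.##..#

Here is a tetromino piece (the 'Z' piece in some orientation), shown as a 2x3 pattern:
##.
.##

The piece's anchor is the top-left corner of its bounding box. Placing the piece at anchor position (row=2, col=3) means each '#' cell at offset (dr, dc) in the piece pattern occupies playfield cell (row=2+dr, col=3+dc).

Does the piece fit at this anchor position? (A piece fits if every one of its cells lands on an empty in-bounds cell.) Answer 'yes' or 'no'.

Answer: no

Derivation:
Check each piece cell at anchor (2, 3):
  offset (0,0) -> (2,3): empty -> OK
  offset (0,1) -> (2,4): empty -> OK
  offset (1,1) -> (3,4): occupied ('#') -> FAIL
  offset (1,2) -> (3,5): empty -> OK
All cells valid: no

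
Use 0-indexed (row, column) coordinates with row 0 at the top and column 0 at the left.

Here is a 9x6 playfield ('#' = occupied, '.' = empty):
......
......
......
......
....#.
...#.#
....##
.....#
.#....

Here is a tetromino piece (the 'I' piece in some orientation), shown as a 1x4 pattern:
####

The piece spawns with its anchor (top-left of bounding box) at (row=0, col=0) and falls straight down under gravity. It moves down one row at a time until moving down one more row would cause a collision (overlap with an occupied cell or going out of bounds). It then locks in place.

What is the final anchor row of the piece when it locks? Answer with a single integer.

Answer: 4

Derivation:
Spawn at (row=0, col=0). Try each row:
  row 0: fits
  row 1: fits
  row 2: fits
  row 3: fits
  row 4: fits
  row 5: blocked -> lock at row 4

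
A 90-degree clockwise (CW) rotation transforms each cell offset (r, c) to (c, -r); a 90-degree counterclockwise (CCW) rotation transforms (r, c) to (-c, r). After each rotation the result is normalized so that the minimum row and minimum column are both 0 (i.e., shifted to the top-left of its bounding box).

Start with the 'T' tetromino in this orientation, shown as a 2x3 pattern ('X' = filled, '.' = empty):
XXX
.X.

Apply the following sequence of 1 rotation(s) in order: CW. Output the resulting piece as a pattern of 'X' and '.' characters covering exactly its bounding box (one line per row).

Start:
XXX
.X.
After rotation 1 (CW):
.X
XX
.X

Answer: .X
XX
.X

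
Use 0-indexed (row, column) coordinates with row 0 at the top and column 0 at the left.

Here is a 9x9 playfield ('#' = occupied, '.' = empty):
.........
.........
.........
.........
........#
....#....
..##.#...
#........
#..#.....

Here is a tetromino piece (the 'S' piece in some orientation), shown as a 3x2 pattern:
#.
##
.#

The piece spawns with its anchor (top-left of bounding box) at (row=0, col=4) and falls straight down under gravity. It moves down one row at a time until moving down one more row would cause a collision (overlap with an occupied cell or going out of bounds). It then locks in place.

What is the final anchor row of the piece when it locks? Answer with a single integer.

Answer: 3

Derivation:
Spawn at (row=0, col=4). Try each row:
  row 0: fits
  row 1: fits
  row 2: fits
  row 3: fits
  row 4: blocked -> lock at row 3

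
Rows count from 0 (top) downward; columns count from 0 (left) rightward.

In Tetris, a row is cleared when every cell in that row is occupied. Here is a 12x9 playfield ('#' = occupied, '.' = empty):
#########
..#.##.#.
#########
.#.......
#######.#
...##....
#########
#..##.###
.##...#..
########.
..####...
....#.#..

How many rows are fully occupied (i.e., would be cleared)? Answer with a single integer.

Answer: 3

Derivation:
Check each row:
  row 0: 0 empty cells -> FULL (clear)
  row 1: 5 empty cells -> not full
  row 2: 0 empty cells -> FULL (clear)
  row 3: 8 empty cells -> not full
  row 4: 1 empty cell -> not full
  row 5: 7 empty cells -> not full
  row 6: 0 empty cells -> FULL (clear)
  row 7: 3 empty cells -> not full
  row 8: 6 empty cells -> not full
  row 9: 1 empty cell -> not full
  row 10: 5 empty cells -> not full
  row 11: 7 empty cells -> not full
Total rows cleared: 3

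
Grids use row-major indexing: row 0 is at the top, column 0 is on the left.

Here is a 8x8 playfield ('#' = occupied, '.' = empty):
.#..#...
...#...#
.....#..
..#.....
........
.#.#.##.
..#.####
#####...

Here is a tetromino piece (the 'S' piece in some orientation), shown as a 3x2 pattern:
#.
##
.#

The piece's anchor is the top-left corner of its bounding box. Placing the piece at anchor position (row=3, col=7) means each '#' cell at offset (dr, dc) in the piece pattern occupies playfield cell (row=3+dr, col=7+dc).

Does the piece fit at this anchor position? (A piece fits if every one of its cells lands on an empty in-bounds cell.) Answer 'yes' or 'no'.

Check each piece cell at anchor (3, 7):
  offset (0,0) -> (3,7): empty -> OK
  offset (1,0) -> (4,7): empty -> OK
  offset (1,1) -> (4,8): out of bounds -> FAIL
  offset (2,1) -> (5,8): out of bounds -> FAIL
All cells valid: no

Answer: no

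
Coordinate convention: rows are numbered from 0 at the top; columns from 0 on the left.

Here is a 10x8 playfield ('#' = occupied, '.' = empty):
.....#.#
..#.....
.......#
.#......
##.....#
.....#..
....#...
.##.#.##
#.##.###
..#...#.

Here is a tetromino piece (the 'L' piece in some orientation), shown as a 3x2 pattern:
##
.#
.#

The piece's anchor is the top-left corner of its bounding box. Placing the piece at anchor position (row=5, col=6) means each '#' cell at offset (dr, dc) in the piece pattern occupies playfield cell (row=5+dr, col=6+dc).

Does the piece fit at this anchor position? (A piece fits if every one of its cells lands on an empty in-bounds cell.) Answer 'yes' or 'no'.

Check each piece cell at anchor (5, 6):
  offset (0,0) -> (5,6): empty -> OK
  offset (0,1) -> (5,7): empty -> OK
  offset (1,1) -> (6,7): empty -> OK
  offset (2,1) -> (7,7): occupied ('#') -> FAIL
All cells valid: no

Answer: no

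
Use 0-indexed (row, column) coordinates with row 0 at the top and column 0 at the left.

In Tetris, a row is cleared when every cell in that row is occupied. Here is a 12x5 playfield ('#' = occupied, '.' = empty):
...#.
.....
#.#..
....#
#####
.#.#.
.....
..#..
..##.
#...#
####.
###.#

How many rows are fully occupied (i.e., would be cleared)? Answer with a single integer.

Check each row:
  row 0: 4 empty cells -> not full
  row 1: 5 empty cells -> not full
  row 2: 3 empty cells -> not full
  row 3: 4 empty cells -> not full
  row 4: 0 empty cells -> FULL (clear)
  row 5: 3 empty cells -> not full
  row 6: 5 empty cells -> not full
  row 7: 4 empty cells -> not full
  row 8: 3 empty cells -> not full
  row 9: 3 empty cells -> not full
  row 10: 1 empty cell -> not full
  row 11: 1 empty cell -> not full
Total rows cleared: 1

Answer: 1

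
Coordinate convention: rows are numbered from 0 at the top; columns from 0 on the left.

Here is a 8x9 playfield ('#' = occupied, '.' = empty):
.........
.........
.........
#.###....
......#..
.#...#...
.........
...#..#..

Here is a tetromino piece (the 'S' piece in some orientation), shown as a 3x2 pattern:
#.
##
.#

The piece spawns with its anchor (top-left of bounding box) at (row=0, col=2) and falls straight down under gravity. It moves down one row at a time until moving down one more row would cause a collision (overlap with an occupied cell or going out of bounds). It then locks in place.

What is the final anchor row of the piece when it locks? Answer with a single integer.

Answer: 0

Derivation:
Spawn at (row=0, col=2). Try each row:
  row 0: fits
  row 1: blocked -> lock at row 0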